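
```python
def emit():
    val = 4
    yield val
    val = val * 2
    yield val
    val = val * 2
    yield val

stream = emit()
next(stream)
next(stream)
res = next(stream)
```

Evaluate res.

Step 1: Trace through generator execution:
  Yield 1: val starts at 4, yield 4
  Yield 2: val = 4 * 2 = 8, yield 8
  Yield 3: val = 8 * 2 = 16, yield 16
Step 2: First next() gets 4, second next() gets the second value, third next() yields 16.
Therefore res = 16.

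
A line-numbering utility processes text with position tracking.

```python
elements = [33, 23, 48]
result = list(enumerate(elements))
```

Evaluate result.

Step 1: enumerate pairs each element with its index:
  (0, 33)
  (1, 23)
  (2, 48)
Therefore result = [(0, 33), (1, 23), (2, 48)].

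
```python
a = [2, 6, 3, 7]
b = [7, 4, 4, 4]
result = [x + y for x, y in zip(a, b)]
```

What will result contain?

Step 1: Add corresponding elements:
  2 + 7 = 9
  6 + 4 = 10
  3 + 4 = 7
  7 + 4 = 11
Therefore result = [9, 10, 7, 11].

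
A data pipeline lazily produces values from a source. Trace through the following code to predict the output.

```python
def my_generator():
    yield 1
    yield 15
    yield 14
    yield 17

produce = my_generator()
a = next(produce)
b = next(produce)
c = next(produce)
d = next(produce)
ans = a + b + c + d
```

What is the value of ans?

Step 1: Create generator and consume all values:
  a = next(produce) = 1
  b = next(produce) = 15
  c = next(produce) = 14
  d = next(produce) = 17
Step 2: ans = 1 + 15 + 14 + 17 = 47.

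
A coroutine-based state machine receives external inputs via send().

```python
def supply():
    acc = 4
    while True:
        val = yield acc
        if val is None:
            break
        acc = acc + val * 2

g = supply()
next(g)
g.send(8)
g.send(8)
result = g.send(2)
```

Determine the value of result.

Step 1: next() -> yield acc=4.
Step 2: send(8) -> val=8, acc = 4 + 8*2 = 20, yield 20.
Step 3: send(8) -> val=8, acc = 20 + 8*2 = 36, yield 36.
Step 4: send(2) -> val=2, acc = 36 + 2*2 = 40, yield 40.
Therefore result = 40.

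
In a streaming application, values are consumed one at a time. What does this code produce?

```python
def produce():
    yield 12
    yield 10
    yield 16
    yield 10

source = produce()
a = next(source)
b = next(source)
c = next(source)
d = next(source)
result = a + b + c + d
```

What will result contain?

Step 1: Create generator and consume all values:
  a = next(source) = 12
  b = next(source) = 10
  c = next(source) = 16
  d = next(source) = 10
Step 2: result = 12 + 10 + 16 + 10 = 48.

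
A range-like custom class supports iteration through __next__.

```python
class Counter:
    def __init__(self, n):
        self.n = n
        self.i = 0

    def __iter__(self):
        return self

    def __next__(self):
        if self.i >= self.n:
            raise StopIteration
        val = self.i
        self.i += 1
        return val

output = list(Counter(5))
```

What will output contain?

Step 1: Counter(5) creates an iterator counting 0 to 4.
Step 2: list() consumes all values: [0, 1, 2, 3, 4].
Therefore output = [0, 1, 2, 3, 4].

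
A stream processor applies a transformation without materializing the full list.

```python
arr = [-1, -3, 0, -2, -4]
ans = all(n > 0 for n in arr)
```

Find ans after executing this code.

Step 1: Check n > 0 for each element in [-1, -3, 0, -2, -4]:
  -1 > 0: False
  -3 > 0: False
  0 > 0: False
  -2 > 0: False
  -4 > 0: False
Step 2: all() returns False.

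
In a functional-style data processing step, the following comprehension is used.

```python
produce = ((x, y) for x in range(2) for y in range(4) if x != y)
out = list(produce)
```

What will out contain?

Step 1: Nested generator over range(2) x range(4) where x != y:
  (0, 0): excluded (x == y)
  (0, 1): included
  (0, 2): included
  (0, 3): included
  (1, 0): included
  (1, 1): excluded (x == y)
  (1, 2): included
  (1, 3): included
Therefore out = [(0, 1), (0, 2), (0, 3), (1, 0), (1, 2), (1, 3)].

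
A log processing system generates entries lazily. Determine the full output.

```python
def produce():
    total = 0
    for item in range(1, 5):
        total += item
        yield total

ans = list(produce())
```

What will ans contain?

Step 1: Generator accumulates running sum:
  item=1: total = 1, yield 1
  item=2: total = 3, yield 3
  item=3: total = 6, yield 6
  item=4: total = 10, yield 10
Therefore ans = [1, 3, 6, 10].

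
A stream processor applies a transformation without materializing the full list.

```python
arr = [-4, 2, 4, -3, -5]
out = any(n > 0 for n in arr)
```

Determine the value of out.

Step 1: Check n > 0 for each element in [-4, 2, 4, -3, -5]:
  -4 > 0: False
  2 > 0: True
  4 > 0: True
  -3 > 0: False
  -5 > 0: False
Step 2: any() returns True.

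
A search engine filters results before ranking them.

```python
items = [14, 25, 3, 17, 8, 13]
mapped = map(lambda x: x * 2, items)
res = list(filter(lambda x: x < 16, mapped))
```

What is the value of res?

Step 1: Map x * 2:
  14 -> 28
  25 -> 50
  3 -> 6
  17 -> 34
  8 -> 16
  13 -> 26
Step 2: Filter for < 16:
  28: removed
  50: removed
  6: kept
  34: removed
  16: removed
  26: removed
Therefore res = [6].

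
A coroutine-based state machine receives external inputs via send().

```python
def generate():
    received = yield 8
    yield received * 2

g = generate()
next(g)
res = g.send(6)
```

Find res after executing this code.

Step 1: next(g) advances to first yield, producing 8.
Step 2: send(6) resumes, received = 6.
Step 3: yield received * 2 = 6 * 2 = 12.
Therefore res = 12.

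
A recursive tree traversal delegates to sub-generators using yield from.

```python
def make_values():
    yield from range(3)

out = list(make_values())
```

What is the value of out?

Step 1: yield from delegates to the iterable, yielding each element.
Step 2: Collected values: [0, 1, 2].
Therefore out = [0, 1, 2].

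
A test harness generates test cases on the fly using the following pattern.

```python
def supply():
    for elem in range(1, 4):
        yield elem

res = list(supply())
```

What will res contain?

Step 1: The generator yields each value from range(1, 4).
Step 2: list() consumes all yields: [1, 2, 3].
Therefore res = [1, 2, 3].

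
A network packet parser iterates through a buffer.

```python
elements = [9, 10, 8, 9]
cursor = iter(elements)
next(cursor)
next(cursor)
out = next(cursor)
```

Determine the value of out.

Step 1: Create iterator over [9, 10, 8, 9].
Step 2: next() consumes 9.
Step 3: next() consumes 10.
Step 4: next() returns 8.
Therefore out = 8.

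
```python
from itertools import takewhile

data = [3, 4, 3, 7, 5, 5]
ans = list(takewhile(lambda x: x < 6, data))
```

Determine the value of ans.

Step 1: takewhile stops at first element >= 6:
  3 < 6: take
  4 < 6: take
  3 < 6: take
  7 >= 6: stop
Therefore ans = [3, 4, 3].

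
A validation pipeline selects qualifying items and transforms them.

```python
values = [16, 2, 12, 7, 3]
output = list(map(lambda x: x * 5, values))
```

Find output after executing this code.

Step 1: Apply lambda x: x * 5 to each element:
  16 -> 80
  2 -> 10
  12 -> 60
  7 -> 35
  3 -> 15
Therefore output = [80, 10, 60, 35, 15].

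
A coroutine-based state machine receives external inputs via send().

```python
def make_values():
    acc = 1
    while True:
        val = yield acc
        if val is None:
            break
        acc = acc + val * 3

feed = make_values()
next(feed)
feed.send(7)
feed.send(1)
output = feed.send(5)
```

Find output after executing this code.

Step 1: next() -> yield acc=1.
Step 2: send(7) -> val=7, acc = 1 + 7*3 = 22, yield 22.
Step 3: send(1) -> val=1, acc = 22 + 1*3 = 25, yield 25.
Step 4: send(5) -> val=5, acc = 25 + 5*3 = 40, yield 40.
Therefore output = 40.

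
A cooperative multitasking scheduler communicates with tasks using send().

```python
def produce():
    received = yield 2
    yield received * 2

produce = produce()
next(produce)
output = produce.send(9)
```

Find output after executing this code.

Step 1: next(produce) advances to first yield, producing 2.
Step 2: send(9) resumes, received = 9.
Step 3: yield received * 2 = 9 * 2 = 18.
Therefore output = 18.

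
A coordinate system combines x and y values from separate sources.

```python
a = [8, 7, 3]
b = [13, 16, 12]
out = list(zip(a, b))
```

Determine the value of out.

Step 1: zip pairs elements at same index:
  Index 0: (8, 13)
  Index 1: (7, 16)
  Index 2: (3, 12)
Therefore out = [(8, 13), (7, 16), (3, 12)].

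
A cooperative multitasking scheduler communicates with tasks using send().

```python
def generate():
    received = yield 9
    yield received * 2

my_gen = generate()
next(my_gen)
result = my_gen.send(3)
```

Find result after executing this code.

Step 1: next(my_gen) advances to first yield, producing 9.
Step 2: send(3) resumes, received = 3.
Step 3: yield received * 2 = 3 * 2 = 6.
Therefore result = 6.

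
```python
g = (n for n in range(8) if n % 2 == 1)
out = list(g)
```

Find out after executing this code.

Step 1: Filter range(8) keeping only odd values:
  n=0: even, excluded
  n=1: odd, included
  n=2: even, excluded
  n=3: odd, included
  n=4: even, excluded
  n=5: odd, included
  n=6: even, excluded
  n=7: odd, included
Therefore out = [1, 3, 5, 7].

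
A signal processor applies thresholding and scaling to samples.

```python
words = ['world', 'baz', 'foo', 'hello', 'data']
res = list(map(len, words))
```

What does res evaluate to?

Step 1: Map len() to each word:
  'world' -> 5
  'baz' -> 3
  'foo' -> 3
  'hello' -> 5
  'data' -> 4
Therefore res = [5, 3, 3, 5, 4].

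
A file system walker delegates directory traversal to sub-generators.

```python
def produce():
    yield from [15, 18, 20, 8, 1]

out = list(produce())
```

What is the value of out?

Step 1: yield from delegates to the iterable, yielding each element.
Step 2: Collected values: [15, 18, 20, 8, 1].
Therefore out = [15, 18, 20, 8, 1].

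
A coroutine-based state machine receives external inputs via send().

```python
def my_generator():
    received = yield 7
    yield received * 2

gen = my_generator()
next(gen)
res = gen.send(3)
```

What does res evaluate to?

Step 1: next(gen) advances to first yield, producing 7.
Step 2: send(3) resumes, received = 3.
Step 3: yield received * 2 = 3 * 2 = 6.
Therefore res = 6.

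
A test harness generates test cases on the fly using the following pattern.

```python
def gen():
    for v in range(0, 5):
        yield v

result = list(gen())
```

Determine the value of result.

Step 1: The generator yields each value from range(0, 5).
Step 2: list() consumes all yields: [0, 1, 2, 3, 4].
Therefore result = [0, 1, 2, 3, 4].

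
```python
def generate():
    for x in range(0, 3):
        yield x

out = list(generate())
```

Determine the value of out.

Step 1: The generator yields each value from range(0, 3).
Step 2: list() consumes all yields: [0, 1, 2].
Therefore out = [0, 1, 2].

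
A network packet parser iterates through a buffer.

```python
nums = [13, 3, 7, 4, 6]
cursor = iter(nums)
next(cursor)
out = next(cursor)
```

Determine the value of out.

Step 1: Create iterator over [13, 3, 7, 4, 6].
Step 2: next() consumes 13.
Step 3: next() returns 3.
Therefore out = 3.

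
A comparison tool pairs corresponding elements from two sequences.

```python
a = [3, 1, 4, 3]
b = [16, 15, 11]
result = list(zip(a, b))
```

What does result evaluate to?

Step 1: zip stops at shortest (len(a)=4, len(b)=3):
  Index 0: (3, 16)
  Index 1: (1, 15)
  Index 2: (4, 11)
Step 2: Last element of a (3) has no pair, dropped.
Therefore result = [(3, 16), (1, 15), (4, 11)].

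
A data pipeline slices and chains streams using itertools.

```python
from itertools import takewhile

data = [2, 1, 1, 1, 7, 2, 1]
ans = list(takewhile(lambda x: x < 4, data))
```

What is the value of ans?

Step 1: takewhile stops at first element >= 4:
  2 < 4: take
  1 < 4: take
  1 < 4: take
  1 < 4: take
  7 >= 4: stop
Therefore ans = [2, 1, 1, 1].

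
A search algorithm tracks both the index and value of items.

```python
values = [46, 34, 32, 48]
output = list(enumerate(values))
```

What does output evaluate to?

Step 1: enumerate pairs each element with its index:
  (0, 46)
  (1, 34)
  (2, 32)
  (3, 48)
Therefore output = [(0, 46), (1, 34), (2, 32), (3, 48)].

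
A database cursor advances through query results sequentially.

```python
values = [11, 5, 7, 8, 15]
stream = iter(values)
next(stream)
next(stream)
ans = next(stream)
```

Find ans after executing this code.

Step 1: Create iterator over [11, 5, 7, 8, 15].
Step 2: next() consumes 11.
Step 3: next() consumes 5.
Step 4: next() returns 7.
Therefore ans = 7.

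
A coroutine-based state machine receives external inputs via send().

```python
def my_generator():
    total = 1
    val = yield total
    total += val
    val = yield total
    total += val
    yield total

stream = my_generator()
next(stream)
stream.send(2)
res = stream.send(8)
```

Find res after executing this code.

Step 1: next() -> yield total=1.
Step 2: send(2) -> val=2, total = 1+2 = 3, yield 3.
Step 3: send(8) -> val=8, total = 3+8 = 11, yield 11.
Therefore res = 11.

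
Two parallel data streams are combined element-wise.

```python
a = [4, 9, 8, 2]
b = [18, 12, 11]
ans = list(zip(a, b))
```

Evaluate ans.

Step 1: zip stops at shortest (len(a)=4, len(b)=3):
  Index 0: (4, 18)
  Index 1: (9, 12)
  Index 2: (8, 11)
Step 2: Last element of a (2) has no pair, dropped.
Therefore ans = [(4, 18), (9, 12), (8, 11)].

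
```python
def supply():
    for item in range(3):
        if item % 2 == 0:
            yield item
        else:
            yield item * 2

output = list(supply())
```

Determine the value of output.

Step 1: For each item in range(3), yield item if even, else item*2:
  item=0 (even): yield 0
  item=1 (odd): yield 1*2 = 2
  item=2 (even): yield 2
Therefore output = [0, 2, 2].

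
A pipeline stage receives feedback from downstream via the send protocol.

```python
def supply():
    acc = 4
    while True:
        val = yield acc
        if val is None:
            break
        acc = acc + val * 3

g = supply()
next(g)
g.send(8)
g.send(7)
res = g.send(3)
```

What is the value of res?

Step 1: next() -> yield acc=4.
Step 2: send(8) -> val=8, acc = 4 + 8*3 = 28, yield 28.
Step 3: send(7) -> val=7, acc = 28 + 7*3 = 49, yield 49.
Step 4: send(3) -> val=3, acc = 49 + 3*3 = 58, yield 58.
Therefore res = 58.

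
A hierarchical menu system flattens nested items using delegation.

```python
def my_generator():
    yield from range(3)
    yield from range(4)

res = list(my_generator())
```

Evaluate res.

Step 1: Trace yields in order:
  yield 0
  yield 1
  yield 2
  yield 0
  yield 1
  yield 2
  yield 3
Therefore res = [0, 1, 2, 0, 1, 2, 3].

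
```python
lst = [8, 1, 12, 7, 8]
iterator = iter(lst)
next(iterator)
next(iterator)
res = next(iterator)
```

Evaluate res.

Step 1: Create iterator over [8, 1, 12, 7, 8].
Step 2: next() consumes 8.
Step 3: next() consumes 1.
Step 4: next() returns 12.
Therefore res = 12.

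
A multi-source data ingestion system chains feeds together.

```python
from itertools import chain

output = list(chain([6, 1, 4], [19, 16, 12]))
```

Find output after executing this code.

Step 1: chain() concatenates iterables: [6, 1, 4] + [19, 16, 12].
Therefore output = [6, 1, 4, 19, 16, 12].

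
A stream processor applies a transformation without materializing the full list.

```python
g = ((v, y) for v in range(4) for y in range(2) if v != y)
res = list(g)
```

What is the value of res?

Step 1: Nested generator over range(4) x range(2) where v != y:
  (0, 0): excluded (v == y)
  (0, 1): included
  (1, 0): included
  (1, 1): excluded (v == y)
  (2, 0): included
  (2, 1): included
  (3, 0): included
  (3, 1): included
Therefore res = [(0, 1), (1, 0), (2, 0), (2, 1), (3, 0), (3, 1)].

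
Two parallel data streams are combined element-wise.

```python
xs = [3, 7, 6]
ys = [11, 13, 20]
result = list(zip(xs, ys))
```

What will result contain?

Step 1: zip pairs elements at same index:
  Index 0: (3, 11)
  Index 1: (7, 13)
  Index 2: (6, 20)
Therefore result = [(3, 11), (7, 13), (6, 20)].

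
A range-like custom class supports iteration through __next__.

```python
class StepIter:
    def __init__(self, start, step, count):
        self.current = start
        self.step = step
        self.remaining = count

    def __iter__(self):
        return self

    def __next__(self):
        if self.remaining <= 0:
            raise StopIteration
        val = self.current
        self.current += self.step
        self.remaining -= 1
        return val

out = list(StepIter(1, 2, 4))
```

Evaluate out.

Step 1: StepIter starts at 1, increments by 2, for 4 steps:
  Yield 1, then current += 2
  Yield 3, then current += 2
  Yield 5, then current += 2
  Yield 7, then current += 2
Therefore out = [1, 3, 5, 7].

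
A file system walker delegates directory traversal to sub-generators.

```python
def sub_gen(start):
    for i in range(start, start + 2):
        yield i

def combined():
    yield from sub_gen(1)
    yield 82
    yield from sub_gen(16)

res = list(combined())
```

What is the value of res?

Step 1: combined() delegates to sub_gen(1):
  yield 1
  yield 2
Step 2: yield 82
Step 3: Delegates to sub_gen(16):
  yield 16
  yield 17
Therefore res = [1, 2, 82, 16, 17].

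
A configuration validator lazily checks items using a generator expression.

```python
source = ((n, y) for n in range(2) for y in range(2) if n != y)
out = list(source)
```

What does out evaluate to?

Step 1: Nested generator over range(2) x range(2) where n != y:
  (0, 0): excluded (n == y)
  (0, 1): included
  (1, 0): included
  (1, 1): excluded (n == y)
Therefore out = [(0, 1), (1, 0)].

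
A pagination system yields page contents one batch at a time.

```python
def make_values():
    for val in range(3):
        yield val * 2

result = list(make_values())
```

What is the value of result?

Step 1: For each val in range(3), yield val * 2:
  val=0: yield 0 * 2 = 0
  val=1: yield 1 * 2 = 2
  val=2: yield 2 * 2 = 4
Therefore result = [0, 2, 4].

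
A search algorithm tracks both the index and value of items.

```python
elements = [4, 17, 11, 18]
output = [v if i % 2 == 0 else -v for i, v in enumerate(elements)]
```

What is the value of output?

Step 1: For each (i, v), keep v if i is even, negate if odd:
  i=0 (even): keep 4
  i=1 (odd): negate to -17
  i=2 (even): keep 11
  i=3 (odd): negate to -18
Therefore output = [4, -17, 11, -18].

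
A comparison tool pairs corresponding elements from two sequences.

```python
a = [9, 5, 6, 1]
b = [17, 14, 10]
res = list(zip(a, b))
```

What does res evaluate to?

Step 1: zip stops at shortest (len(a)=4, len(b)=3):
  Index 0: (9, 17)
  Index 1: (5, 14)
  Index 2: (6, 10)
Step 2: Last element of a (1) has no pair, dropped.
Therefore res = [(9, 17), (5, 14), (6, 10)].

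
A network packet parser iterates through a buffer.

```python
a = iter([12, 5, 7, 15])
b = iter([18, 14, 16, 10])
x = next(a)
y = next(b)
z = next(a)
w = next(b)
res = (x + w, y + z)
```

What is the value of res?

Step 1: a iterates [12, 5, 7, 15], b iterates [18, 14, 16, 10].
Step 2: x = next(a) = 12, y = next(b) = 18.
Step 3: z = next(a) = 5, w = next(b) = 14.
Step 4: res = (12 + 14, 18 + 5) = (26, 23).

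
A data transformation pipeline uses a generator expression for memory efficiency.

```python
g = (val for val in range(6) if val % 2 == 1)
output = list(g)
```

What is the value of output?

Step 1: Filter range(6) keeping only odd values:
  val=0: even, excluded
  val=1: odd, included
  val=2: even, excluded
  val=3: odd, included
  val=4: even, excluded
  val=5: odd, included
Therefore output = [1, 3, 5].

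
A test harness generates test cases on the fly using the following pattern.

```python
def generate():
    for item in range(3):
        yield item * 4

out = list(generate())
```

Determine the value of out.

Step 1: For each item in range(3), yield item * 4:
  item=0: yield 0 * 4 = 0
  item=1: yield 1 * 4 = 4
  item=2: yield 2 * 4 = 8
Therefore out = [0, 4, 8].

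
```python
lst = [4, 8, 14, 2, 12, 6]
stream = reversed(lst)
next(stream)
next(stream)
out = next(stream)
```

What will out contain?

Step 1: reversed([4, 8, 14, 2, 12, 6]) gives iterator: [6, 12, 2, 14, 8, 4].
Step 2: First next() = 6, second next() = 12.
Step 3: Third next() = 2.
Therefore out = 2.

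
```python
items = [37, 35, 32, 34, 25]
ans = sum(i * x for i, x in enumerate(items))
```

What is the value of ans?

Step 1: Compute i * x for each (i, x) in enumerate([37, 35, 32, 34, 25]):
  i=0, x=37: 0*37 = 0
  i=1, x=35: 1*35 = 35
  i=2, x=32: 2*32 = 64
  i=3, x=34: 3*34 = 102
  i=4, x=25: 4*25 = 100
Step 2: sum = 0 + 35 + 64 + 102 + 100 = 301.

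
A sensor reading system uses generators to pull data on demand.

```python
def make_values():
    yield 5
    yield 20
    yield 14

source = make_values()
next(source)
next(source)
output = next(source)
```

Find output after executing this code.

Step 1: make_values() creates a generator.
Step 2: next(source) yields 5 (consumed and discarded).
Step 3: next(source) yields 20 (consumed and discarded).
Step 4: next(source) yields 14, assigned to output.
Therefore output = 14.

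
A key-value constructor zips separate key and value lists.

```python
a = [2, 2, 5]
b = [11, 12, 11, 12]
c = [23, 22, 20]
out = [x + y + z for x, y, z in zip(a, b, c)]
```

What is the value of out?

Step 1: zip three lists (truncates to shortest, len=3):
  2 + 11 + 23 = 36
  2 + 12 + 22 = 36
  5 + 11 + 20 = 36
Therefore out = [36, 36, 36].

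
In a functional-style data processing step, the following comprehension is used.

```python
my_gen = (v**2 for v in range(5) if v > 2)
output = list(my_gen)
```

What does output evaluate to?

Step 1: For range(5), keep v > 2, then square:
  v=0: 0 <= 2, excluded
  v=1: 1 <= 2, excluded
  v=2: 2 <= 2, excluded
  v=3: 3 > 2, yield 3**2 = 9
  v=4: 4 > 2, yield 4**2 = 16
Therefore output = [9, 16].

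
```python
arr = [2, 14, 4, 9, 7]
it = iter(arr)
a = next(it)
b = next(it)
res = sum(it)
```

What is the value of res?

Step 1: Create iterator over [2, 14, 4, 9, 7].
Step 2: a = next() = 2, b = next() = 14.
Step 3: sum() of remaining [4, 9, 7] = 20.
Therefore res = 20.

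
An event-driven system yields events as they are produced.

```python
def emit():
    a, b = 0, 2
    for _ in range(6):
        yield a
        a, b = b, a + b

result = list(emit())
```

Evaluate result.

Step 1: Fibonacci-like sequence starting with a=0, b=2:
  Iteration 1: yield a=0, then a,b = 2,2
  Iteration 2: yield a=2, then a,b = 2,4
  Iteration 3: yield a=2, then a,b = 4,6
  Iteration 4: yield a=4, then a,b = 6,10
  Iteration 5: yield a=6, then a,b = 10,16
  Iteration 6: yield a=10, then a,b = 16,26
Therefore result = [0, 2, 2, 4, 6, 10].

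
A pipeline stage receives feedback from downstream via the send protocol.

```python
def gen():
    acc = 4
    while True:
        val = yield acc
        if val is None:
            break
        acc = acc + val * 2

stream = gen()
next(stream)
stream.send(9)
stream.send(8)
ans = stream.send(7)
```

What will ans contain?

Step 1: next() -> yield acc=4.
Step 2: send(9) -> val=9, acc = 4 + 9*2 = 22, yield 22.
Step 3: send(8) -> val=8, acc = 22 + 8*2 = 38, yield 38.
Step 4: send(7) -> val=7, acc = 38 + 7*2 = 52, yield 52.
Therefore ans = 52.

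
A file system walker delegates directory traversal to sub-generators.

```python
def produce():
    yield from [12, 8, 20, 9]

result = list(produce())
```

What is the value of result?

Step 1: yield from delegates to the iterable, yielding each element.
Step 2: Collected values: [12, 8, 20, 9].
Therefore result = [12, 8, 20, 9].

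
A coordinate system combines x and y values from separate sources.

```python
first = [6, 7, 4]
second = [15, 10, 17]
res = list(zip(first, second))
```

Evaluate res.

Step 1: zip pairs elements at same index:
  Index 0: (6, 15)
  Index 1: (7, 10)
  Index 2: (4, 17)
Therefore res = [(6, 15), (7, 10), (4, 17)].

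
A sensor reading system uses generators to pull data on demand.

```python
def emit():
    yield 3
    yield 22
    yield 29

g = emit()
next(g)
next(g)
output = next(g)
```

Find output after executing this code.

Step 1: emit() creates a generator.
Step 2: next(g) yields 3 (consumed and discarded).
Step 3: next(g) yields 22 (consumed and discarded).
Step 4: next(g) yields 29, assigned to output.
Therefore output = 29.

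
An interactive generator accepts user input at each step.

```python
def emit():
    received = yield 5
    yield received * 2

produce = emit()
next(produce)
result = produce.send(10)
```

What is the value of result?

Step 1: next(produce) advances to first yield, producing 5.
Step 2: send(10) resumes, received = 10.
Step 3: yield received * 2 = 10 * 2 = 20.
Therefore result = 20.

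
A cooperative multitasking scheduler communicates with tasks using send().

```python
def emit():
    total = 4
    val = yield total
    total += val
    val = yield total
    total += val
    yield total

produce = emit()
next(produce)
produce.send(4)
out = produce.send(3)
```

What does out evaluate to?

Step 1: next() -> yield total=4.
Step 2: send(4) -> val=4, total = 4+4 = 8, yield 8.
Step 3: send(3) -> val=3, total = 8+3 = 11, yield 11.
Therefore out = 11.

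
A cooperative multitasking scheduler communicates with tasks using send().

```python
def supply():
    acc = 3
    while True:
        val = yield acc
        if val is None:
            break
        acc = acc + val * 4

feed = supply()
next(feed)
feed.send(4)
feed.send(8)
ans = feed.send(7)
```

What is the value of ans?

Step 1: next() -> yield acc=3.
Step 2: send(4) -> val=4, acc = 3 + 4*4 = 19, yield 19.
Step 3: send(8) -> val=8, acc = 19 + 8*4 = 51, yield 51.
Step 4: send(7) -> val=7, acc = 51 + 7*4 = 79, yield 79.
Therefore ans = 79.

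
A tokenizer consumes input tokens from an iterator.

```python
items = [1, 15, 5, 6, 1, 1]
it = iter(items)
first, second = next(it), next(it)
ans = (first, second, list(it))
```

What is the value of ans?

Step 1: Create iterator over [1, 15, 5, 6, 1, 1].
Step 2: first = 1, second = 15.
Step 3: Remaining elements: [5, 6, 1, 1].
Therefore ans = (1, 15, [5, 6, 1, 1]).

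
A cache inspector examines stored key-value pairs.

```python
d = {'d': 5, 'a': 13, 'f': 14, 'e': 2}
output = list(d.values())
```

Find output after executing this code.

Step 1: d.values() returns the dictionary values in insertion order.
Therefore output = [5, 13, 14, 2].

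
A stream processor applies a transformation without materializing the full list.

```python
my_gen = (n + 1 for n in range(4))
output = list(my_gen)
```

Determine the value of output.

Step 1: For each n in range(4), compute n+1:
  n=0: 0+1 = 1
  n=1: 1+1 = 2
  n=2: 2+1 = 3
  n=3: 3+1 = 4
Therefore output = [1, 2, 3, 4].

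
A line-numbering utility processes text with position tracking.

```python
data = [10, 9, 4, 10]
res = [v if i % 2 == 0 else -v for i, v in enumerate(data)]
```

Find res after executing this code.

Step 1: For each (i, v), keep v if i is even, negate if odd:
  i=0 (even): keep 10
  i=1 (odd): negate to -9
  i=2 (even): keep 4
  i=3 (odd): negate to -10
Therefore res = [10, -9, 4, -10].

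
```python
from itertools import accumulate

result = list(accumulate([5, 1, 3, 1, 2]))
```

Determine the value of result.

Step 1: accumulate computes running sums:
  + 5 = 5
  + 1 = 6
  + 3 = 9
  + 1 = 10
  + 2 = 12
Therefore result = [5, 6, 9, 10, 12].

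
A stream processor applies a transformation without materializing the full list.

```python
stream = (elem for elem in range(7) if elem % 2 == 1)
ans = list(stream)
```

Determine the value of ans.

Step 1: Filter range(7) keeping only odd values:
  elem=0: even, excluded
  elem=1: odd, included
  elem=2: even, excluded
  elem=3: odd, included
  elem=4: even, excluded
  elem=5: odd, included
  elem=6: even, excluded
Therefore ans = [1, 3, 5].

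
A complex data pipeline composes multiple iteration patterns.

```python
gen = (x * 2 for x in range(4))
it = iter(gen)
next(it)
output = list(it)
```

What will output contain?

Step 1: Generator produces [0, 2, 4, 6].
Step 2: next(it) consumes first element (0).
Step 3: list(it) collects remaining: [2, 4, 6].
Therefore output = [2, 4, 6].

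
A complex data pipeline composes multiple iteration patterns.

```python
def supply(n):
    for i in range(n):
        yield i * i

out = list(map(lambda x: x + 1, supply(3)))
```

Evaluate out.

Step 1: supply(3) yields squares: [0, 1, 4].
Step 2: map adds 1 to each: [1, 2, 5].
Therefore out = [1, 2, 5].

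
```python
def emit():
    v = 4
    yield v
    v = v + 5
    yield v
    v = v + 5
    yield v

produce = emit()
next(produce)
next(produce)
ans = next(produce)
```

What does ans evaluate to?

Step 1: Trace through generator execution:
  Yield 1: v starts at 4, yield 4
  Yield 2: v = 4 + 5 = 9, yield 9
  Yield 3: v = 9 + 5 = 14, yield 14
Step 2: First next() gets 4, second next() gets the second value, third next() yields 14.
Therefore ans = 14.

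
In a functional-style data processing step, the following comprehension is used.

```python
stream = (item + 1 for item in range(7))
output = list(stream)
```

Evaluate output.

Step 1: For each item in range(7), compute item+1:
  item=0: 0+1 = 1
  item=1: 1+1 = 2
  item=2: 2+1 = 3
  item=3: 3+1 = 4
  item=4: 4+1 = 5
  item=5: 5+1 = 6
  item=6: 6+1 = 7
Therefore output = [1, 2, 3, 4, 5, 6, 7].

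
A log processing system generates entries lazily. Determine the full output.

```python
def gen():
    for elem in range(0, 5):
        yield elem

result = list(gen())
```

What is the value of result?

Step 1: The generator yields each value from range(0, 5).
Step 2: list() consumes all yields: [0, 1, 2, 3, 4].
Therefore result = [0, 1, 2, 3, 4].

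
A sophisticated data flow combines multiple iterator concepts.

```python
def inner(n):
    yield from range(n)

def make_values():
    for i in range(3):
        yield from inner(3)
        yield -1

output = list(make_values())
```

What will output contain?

Step 1: For each i in range(3):
  i=0: yield from inner(3) -> [0, 1, 2], then yield -1
  i=1: yield from inner(3) -> [0, 1, 2], then yield -1
  i=2: yield from inner(3) -> [0, 1, 2], then yield -1
Therefore output = [0, 1, 2, -1, 0, 1, 2, -1, 0, 1, 2, -1].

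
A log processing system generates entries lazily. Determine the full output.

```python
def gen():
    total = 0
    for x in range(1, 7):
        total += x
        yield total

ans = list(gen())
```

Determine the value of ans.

Step 1: Generator accumulates running sum:
  x=1: total = 1, yield 1
  x=2: total = 3, yield 3
  x=3: total = 6, yield 6
  x=4: total = 10, yield 10
  x=5: total = 15, yield 15
  x=6: total = 21, yield 21
Therefore ans = [1, 3, 6, 10, 15, 21].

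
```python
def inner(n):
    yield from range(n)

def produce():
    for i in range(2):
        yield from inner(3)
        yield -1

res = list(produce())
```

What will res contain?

Step 1: For each i in range(2):
  i=0: yield from inner(3) -> [0, 1, 2], then yield -1
  i=1: yield from inner(3) -> [0, 1, 2], then yield -1
Therefore res = [0, 1, 2, -1, 0, 1, 2, -1].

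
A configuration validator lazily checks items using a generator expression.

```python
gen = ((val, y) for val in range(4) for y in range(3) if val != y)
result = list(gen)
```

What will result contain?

Step 1: Nested generator over range(4) x range(3) where val != y:
  (0, 0): excluded (val == y)
  (0, 1): included
  (0, 2): included
  (1, 0): included
  (1, 1): excluded (val == y)
  (1, 2): included
  (2, 0): included
  (2, 1): included
  (2, 2): excluded (val == y)
  (3, 0): included
  (3, 1): included
  (3, 2): included
Therefore result = [(0, 1), (0, 2), (1, 0), (1, 2), (2, 0), (2, 1), (3, 0), (3, 1), (3, 2)].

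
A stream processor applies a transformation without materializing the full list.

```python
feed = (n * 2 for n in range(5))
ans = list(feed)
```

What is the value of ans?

Step 1: For each n in range(5), compute n*2:
  n=0: 0*2 = 0
  n=1: 1*2 = 2
  n=2: 2*2 = 4
  n=3: 3*2 = 6
  n=4: 4*2 = 8
Therefore ans = [0, 2, 4, 6, 8].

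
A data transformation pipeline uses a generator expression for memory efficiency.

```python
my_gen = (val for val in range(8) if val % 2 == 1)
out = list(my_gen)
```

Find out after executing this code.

Step 1: Filter range(8) keeping only odd values:
  val=0: even, excluded
  val=1: odd, included
  val=2: even, excluded
  val=3: odd, included
  val=4: even, excluded
  val=5: odd, included
  val=6: even, excluded
  val=7: odd, included
Therefore out = [1, 3, 5, 7].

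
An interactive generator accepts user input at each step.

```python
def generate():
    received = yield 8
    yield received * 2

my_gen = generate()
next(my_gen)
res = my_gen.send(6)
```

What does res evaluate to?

Step 1: next(my_gen) advances to first yield, producing 8.
Step 2: send(6) resumes, received = 6.
Step 3: yield received * 2 = 6 * 2 = 12.
Therefore res = 12.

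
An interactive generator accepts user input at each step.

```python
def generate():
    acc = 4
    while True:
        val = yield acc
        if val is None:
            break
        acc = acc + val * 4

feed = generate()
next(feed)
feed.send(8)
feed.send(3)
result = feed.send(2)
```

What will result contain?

Step 1: next() -> yield acc=4.
Step 2: send(8) -> val=8, acc = 4 + 8*4 = 36, yield 36.
Step 3: send(3) -> val=3, acc = 36 + 3*4 = 48, yield 48.
Step 4: send(2) -> val=2, acc = 48 + 2*4 = 56, yield 56.
Therefore result = 56.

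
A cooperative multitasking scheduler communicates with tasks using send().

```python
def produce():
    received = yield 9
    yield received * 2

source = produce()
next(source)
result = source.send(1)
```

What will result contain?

Step 1: next(source) advances to first yield, producing 9.
Step 2: send(1) resumes, received = 1.
Step 3: yield received * 2 = 1 * 2 = 2.
Therefore result = 2.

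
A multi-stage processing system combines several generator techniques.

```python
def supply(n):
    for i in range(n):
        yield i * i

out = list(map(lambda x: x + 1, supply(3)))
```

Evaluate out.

Step 1: supply(3) yields squares: [0, 1, 4].
Step 2: map adds 1 to each: [1, 2, 5].
Therefore out = [1, 2, 5].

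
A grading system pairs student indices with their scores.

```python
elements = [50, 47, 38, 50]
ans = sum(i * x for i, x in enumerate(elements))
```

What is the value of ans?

Step 1: Compute i * x for each (i, x) in enumerate([50, 47, 38, 50]):
  i=0, x=50: 0*50 = 0
  i=1, x=47: 1*47 = 47
  i=2, x=38: 2*38 = 76
  i=3, x=50: 3*50 = 150
Step 2: sum = 0 + 47 + 76 + 150 = 273.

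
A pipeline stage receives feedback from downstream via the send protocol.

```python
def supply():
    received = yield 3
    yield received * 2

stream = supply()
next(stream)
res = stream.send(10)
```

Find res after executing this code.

Step 1: next(stream) advances to first yield, producing 3.
Step 2: send(10) resumes, received = 10.
Step 3: yield received * 2 = 10 * 2 = 20.
Therefore res = 20.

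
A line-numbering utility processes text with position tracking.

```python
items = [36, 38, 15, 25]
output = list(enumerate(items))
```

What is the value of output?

Step 1: enumerate pairs each element with its index:
  (0, 36)
  (1, 38)
  (2, 15)
  (3, 25)
Therefore output = [(0, 36), (1, 38), (2, 15), (3, 25)].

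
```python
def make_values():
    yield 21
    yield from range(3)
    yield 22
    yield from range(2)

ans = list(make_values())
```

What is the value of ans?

Step 1: Trace yields in order:
  yield 21
  yield 0
  yield 1
  yield 2
  yield 22
  yield 0
  yield 1
Therefore ans = [21, 0, 1, 2, 22, 0, 1].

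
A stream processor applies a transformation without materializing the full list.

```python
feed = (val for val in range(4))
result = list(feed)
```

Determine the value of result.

Step 1: Generator expression iterates range(4): [0, 1, 2, 3].
Step 2: list() collects all values.
Therefore result = [0, 1, 2, 3].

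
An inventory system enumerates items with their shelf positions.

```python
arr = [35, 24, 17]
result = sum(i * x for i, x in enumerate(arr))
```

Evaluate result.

Step 1: Compute i * x for each (i, x) in enumerate([35, 24, 17]):
  i=0, x=35: 0*35 = 0
  i=1, x=24: 1*24 = 24
  i=2, x=17: 2*17 = 34
Step 2: sum = 0 + 24 + 34 = 58.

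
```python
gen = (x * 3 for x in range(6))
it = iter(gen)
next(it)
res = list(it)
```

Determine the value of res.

Step 1: Generator produces [0, 3, 6, 9, 12, 15].
Step 2: next(it) consumes first element (0).
Step 3: list(it) collects remaining: [3, 6, 9, 12, 15].
Therefore res = [3, 6, 9, 12, 15].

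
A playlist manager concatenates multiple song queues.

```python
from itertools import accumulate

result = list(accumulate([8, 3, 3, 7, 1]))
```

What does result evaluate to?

Step 1: accumulate computes running sums:
  + 8 = 8
  + 3 = 11
  + 3 = 14
  + 7 = 21
  + 1 = 22
Therefore result = [8, 11, 14, 21, 22].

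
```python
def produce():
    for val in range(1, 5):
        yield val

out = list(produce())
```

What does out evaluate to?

Step 1: The generator yields each value from range(1, 5).
Step 2: list() consumes all yields: [1, 2, 3, 4].
Therefore out = [1, 2, 3, 4].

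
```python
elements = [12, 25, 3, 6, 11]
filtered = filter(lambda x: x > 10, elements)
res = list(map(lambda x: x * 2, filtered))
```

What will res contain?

Step 1: Filter elements for elements > 10:
  12: kept
  25: kept
  3: removed
  6: removed
  11: kept
Step 2: Map x * 2 on filtered [12, 25, 11]:
  12 -> 24
  25 -> 50
  11 -> 22
Therefore res = [24, 50, 22].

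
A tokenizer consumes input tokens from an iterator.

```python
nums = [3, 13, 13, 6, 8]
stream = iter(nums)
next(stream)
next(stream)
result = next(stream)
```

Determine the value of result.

Step 1: Create iterator over [3, 13, 13, 6, 8].
Step 2: next() consumes 3.
Step 3: next() consumes 13.
Step 4: next() returns 13.
Therefore result = 13.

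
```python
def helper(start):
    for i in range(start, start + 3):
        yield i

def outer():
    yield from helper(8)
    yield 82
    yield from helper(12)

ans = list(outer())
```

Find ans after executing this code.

Step 1: outer() delegates to helper(8):
  yield 8
  yield 9
  yield 10
Step 2: yield 82
Step 3: Delegates to helper(12):
  yield 12
  yield 13
  yield 14
Therefore ans = [8, 9, 10, 82, 12, 13, 14].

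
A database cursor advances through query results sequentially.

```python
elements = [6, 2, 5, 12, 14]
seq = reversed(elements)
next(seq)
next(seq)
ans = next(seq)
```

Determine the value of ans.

Step 1: reversed([6, 2, 5, 12, 14]) gives iterator: [14, 12, 5, 2, 6].
Step 2: First next() = 14, second next() = 12.
Step 3: Third next() = 5.
Therefore ans = 5.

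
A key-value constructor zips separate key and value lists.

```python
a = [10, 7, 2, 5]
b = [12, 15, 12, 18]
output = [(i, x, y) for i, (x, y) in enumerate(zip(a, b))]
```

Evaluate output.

Step 1: enumerate(zip(a, b)) gives index with paired elements:
  i=0: (10, 12)
  i=1: (7, 15)
  i=2: (2, 12)
  i=3: (5, 18)
Therefore output = [(0, 10, 12), (1, 7, 15), (2, 2, 12), (3, 5, 18)].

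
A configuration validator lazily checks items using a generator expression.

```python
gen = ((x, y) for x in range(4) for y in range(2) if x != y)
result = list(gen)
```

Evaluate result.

Step 1: Nested generator over range(4) x range(2) where x != y:
  (0, 0): excluded (x == y)
  (0, 1): included
  (1, 0): included
  (1, 1): excluded (x == y)
  (2, 0): included
  (2, 1): included
  (3, 0): included
  (3, 1): included
Therefore result = [(0, 1), (1, 0), (2, 0), (2, 1), (3, 0), (3, 1)].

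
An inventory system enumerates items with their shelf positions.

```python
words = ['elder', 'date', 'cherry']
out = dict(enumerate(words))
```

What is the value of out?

Step 1: enumerate pairs indices with words:
  0 -> 'elder'
  1 -> 'date'
  2 -> 'cherry'
Therefore out = {0: 'elder', 1: 'date', 2: 'cherry'}.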